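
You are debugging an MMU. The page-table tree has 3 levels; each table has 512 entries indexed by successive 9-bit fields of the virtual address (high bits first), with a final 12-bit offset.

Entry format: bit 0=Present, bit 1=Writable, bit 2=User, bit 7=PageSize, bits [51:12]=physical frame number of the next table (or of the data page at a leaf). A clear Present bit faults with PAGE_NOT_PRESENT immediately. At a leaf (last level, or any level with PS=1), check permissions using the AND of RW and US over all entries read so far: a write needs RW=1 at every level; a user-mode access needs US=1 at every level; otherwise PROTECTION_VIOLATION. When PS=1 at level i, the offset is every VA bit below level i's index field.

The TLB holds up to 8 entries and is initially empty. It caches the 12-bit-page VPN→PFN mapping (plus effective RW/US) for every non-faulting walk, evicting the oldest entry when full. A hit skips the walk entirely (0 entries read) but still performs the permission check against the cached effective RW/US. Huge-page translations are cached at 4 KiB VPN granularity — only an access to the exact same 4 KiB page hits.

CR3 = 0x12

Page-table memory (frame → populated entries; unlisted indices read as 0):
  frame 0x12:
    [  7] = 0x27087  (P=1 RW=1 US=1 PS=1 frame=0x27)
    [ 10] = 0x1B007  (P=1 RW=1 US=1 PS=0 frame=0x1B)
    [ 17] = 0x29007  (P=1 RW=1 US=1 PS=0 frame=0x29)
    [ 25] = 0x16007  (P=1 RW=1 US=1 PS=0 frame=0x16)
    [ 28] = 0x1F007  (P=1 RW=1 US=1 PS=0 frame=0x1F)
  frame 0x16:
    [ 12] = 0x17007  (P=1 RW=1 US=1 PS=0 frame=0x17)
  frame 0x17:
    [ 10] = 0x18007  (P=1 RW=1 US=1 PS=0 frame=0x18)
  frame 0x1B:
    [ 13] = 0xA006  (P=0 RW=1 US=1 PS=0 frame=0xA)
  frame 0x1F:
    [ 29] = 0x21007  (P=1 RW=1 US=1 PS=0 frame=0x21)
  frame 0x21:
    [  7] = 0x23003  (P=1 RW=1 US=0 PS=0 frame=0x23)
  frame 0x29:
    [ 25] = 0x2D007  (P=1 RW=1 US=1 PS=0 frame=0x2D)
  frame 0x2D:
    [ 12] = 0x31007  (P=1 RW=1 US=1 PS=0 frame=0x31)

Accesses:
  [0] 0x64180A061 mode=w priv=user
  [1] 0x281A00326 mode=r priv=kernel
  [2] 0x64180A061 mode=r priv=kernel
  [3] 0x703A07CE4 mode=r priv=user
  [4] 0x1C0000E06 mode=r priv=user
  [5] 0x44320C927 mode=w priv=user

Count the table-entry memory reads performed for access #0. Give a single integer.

Trace:
#0 VA=0x64180A061 (w,user):
  L0 @0x12[25] → 0x16007  P=1,RW=1,US=1,PS=0
  L1 @0x16[12] → 0x17007  P=1,RW=1,US=1,PS=0
  L2 @0x17[10] → 0x18007  P=1,RW=1,US=1,PS=0
  ✓ 0x18061  — 3 lookups
#1 VA=0x281A00326 (r,kernel):
  L0 @0x12[10] → 0x1B007  P=1,RW=1,US=1,PS=0
  L1 @0x1B[13] → 0xA006  P=0,RW=1,US=1,PS=0
  ✗ PAGE_NOT_PRESENT  [2 reads]
#2 VA=0x64180A061 (r,kernel):
  TLB hit vpn=0x64180A → PA=0x18061
#3 VA=0x703A07CE4 (r,user):
  L0 @0x12[28] → 0x1F007  P=1,RW=1,US=1,PS=0
  L1 @0x1F[29] → 0x21007  P=1,RW=1,US=1,PS=0
  L2 @0x21[7] → 0x23003  P=1,RW=1,US=0,PS=0
  ✗ PROTECTION_VIOLATION  [3 reads]
#4 VA=0x1C0000E06 (r,user):
  L0 @0x12[7] → 0x27087  P=1,RW=1,US=1,PS=1
  ✓ 0x27E06 (huge @L0)  — 1 lookups
#5 VA=0x44320C927 (w,user):
  L0 @0x12[17] → 0x29007  P=1,RW=1,US=1,PS=0
  L1 @0x29[25] → 0x2D007  P=1,RW=1,US=1,PS=0
  L2 @0x2D[12] → 0x31007  P=1,RW=1,US=1,PS=0
  ✓ 0x31927  — 3 lookups

Entries read for #0: 3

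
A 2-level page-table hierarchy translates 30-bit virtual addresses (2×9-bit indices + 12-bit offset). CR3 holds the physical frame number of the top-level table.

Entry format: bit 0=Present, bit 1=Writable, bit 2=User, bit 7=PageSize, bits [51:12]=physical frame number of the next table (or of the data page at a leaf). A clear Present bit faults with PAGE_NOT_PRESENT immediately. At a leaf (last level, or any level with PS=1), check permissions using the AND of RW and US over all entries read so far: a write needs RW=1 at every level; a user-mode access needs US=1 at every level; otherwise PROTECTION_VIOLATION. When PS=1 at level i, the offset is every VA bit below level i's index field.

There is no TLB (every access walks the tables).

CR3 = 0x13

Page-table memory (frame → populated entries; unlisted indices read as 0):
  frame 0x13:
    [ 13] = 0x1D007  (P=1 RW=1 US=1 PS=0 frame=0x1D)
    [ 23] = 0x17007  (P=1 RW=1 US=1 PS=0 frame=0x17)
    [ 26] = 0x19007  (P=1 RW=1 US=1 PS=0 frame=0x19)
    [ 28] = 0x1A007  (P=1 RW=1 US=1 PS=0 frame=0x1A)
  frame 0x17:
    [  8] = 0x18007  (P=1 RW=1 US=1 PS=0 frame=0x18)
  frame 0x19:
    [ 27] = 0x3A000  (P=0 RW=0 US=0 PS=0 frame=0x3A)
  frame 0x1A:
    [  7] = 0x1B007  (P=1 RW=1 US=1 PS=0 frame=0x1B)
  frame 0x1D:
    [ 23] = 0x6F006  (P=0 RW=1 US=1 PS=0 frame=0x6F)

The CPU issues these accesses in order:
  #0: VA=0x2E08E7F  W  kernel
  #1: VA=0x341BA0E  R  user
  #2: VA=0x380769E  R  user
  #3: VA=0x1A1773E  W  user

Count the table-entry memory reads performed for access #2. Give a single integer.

Per-access translation:
#0 VA=0x2E08E7F (w,kernel):
  L0 @0x13[23] → 0x17007  P=1,RW=1,US=1,PS=0
  L1 @0x17[8] → 0x18007  P=1,RW=1,US=1,PS=0
  → PA=0x18E7F  (2 entries read)
#1 VA=0x341BA0E (r,user):
  L0 @0x13[26] → 0x19007  P=1,RW=1,US=1,PS=0
  L1 @0x19[27] → 0x3A000  P=0,RW=0,US=0,PS=0
  → PAGE_NOT_PRESENT  (2 entries read)
#2 VA=0x380769E (r,user):
  L0 @0x13[28] → 0x1A007  P=1,RW=1,US=1,PS=0
  L1 @0x1A[7] → 0x1B007  P=1,RW=1,US=1,PS=0
  → PA=0x1B69E  (2 entries read)
#3 VA=0x1A1773E (w,user):
  L0 @0x13[13] → 0x1D007  P=1,RW=1,US=1,PS=0
  L1 @0x1D[23] → 0x6F006  P=0,RW=1,US=1,PS=0
  → PAGE_NOT_PRESENT  (2 entries read)

Entries read for #2: 2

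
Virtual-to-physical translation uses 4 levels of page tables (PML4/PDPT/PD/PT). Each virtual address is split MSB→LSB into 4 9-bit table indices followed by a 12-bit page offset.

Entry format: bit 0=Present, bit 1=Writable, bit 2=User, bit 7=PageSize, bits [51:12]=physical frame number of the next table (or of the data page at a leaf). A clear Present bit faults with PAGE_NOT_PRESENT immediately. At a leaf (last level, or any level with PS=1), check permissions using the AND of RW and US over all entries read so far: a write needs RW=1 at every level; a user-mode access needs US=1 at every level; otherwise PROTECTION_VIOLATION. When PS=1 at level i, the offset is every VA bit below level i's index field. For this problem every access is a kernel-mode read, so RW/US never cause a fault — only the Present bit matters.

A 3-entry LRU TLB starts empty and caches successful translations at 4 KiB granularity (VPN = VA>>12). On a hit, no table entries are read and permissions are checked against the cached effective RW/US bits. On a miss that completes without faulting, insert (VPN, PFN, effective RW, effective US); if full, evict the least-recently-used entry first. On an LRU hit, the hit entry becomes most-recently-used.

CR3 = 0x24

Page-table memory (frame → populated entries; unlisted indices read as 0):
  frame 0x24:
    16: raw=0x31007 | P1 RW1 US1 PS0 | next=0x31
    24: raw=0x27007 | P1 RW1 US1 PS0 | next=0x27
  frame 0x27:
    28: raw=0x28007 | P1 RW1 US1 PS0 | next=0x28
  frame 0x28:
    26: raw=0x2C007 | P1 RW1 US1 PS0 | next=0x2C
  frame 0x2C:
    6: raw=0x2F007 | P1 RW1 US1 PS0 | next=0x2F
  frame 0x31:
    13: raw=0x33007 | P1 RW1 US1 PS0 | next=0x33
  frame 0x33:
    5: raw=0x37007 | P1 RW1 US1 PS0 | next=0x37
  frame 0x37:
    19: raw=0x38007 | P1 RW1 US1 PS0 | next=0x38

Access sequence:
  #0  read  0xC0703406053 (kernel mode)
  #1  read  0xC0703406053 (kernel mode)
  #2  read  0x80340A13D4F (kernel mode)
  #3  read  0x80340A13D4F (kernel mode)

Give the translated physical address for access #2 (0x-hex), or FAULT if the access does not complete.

Walk each access:
#0 VA=0xC0703406053 (r,kernel):
  lvl0: tbl 0x24, slot 24 ⇒ 0x27007 (P1/RW1/US1/PS0)
  lvl1: tbl 0x27, slot 28 ⇒ 0x28007 (P1/RW1/US1/PS0)
  lvl2: tbl 0x28, slot 26 ⇒ 0x2C007 (P1/RW1/US1/PS0)
  lvl3: tbl 0x2C, slot 6 ⇒ 0x2F007 (P1/RW1/US1/PS0)
  → PA=0x2F053  (4 entries read)
#1 VA=0xC0703406053 (r,kernel):
  TLB hit vpn=0xC0703406 → PA=0x2F053
#2 VA=0x80340A13D4F (r,kernel):
  lvl0: tbl 0x24, slot 16 ⇒ 0x31007 (P1/RW1/US1/PS0)
  lvl1: tbl 0x31, slot 13 ⇒ 0x33007 (P1/RW1/US1/PS0)
  lvl2: tbl 0x33, slot 5 ⇒ 0x37007 (P1/RW1/US1/PS0)
  lvl3: tbl 0x37, slot 19 ⇒ 0x38007 (P1/RW1/US1/PS0)
  → PA=0x38D4F  (4 entries read)
#3 VA=0x80340A13D4F (r,kernel):
  TLB hit vpn=0x80340A13 → PA=0x38D4F

Access #2 PA: 0x38D4F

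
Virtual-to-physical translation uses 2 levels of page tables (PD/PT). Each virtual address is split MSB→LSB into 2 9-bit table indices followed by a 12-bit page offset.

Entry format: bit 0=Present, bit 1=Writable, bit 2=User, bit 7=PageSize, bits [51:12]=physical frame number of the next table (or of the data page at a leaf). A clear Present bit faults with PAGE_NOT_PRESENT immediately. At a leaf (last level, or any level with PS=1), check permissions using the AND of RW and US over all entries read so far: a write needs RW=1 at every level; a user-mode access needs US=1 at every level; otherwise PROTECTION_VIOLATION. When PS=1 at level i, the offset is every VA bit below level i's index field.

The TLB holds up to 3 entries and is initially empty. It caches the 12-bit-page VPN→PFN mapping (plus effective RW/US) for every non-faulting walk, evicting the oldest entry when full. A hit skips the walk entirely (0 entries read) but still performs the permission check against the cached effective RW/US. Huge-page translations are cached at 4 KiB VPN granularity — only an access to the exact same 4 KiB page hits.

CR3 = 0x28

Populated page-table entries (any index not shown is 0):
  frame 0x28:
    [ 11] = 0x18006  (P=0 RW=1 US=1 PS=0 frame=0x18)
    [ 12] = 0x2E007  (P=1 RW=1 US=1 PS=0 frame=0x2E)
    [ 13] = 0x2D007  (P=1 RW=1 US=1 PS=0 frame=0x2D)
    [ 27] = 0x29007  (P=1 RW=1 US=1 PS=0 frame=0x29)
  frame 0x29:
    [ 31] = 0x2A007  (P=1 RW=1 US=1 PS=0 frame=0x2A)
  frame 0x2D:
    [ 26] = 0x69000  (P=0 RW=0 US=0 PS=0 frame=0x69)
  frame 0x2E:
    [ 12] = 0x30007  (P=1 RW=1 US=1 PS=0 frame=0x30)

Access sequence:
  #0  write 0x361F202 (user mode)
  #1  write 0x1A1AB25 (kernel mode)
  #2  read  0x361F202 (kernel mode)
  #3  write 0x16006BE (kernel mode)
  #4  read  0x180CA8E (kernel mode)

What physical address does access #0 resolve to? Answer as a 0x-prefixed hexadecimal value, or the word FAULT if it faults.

Trace:
#0 VA=0x361F202 (w,user):
  L0 @0x28[27] → 0x29007  P=1,RW=1,US=1,PS=0
  L1 @0x29[31] → 0x2A007  P=1,RW=1,US=1,PS=0
  → PA=0x2A202  (2 entries read)
#1 VA=0x1A1AB25 (w,kernel):
  L0 @0x28[13] → 0x2D007  P=1,RW=1,US=1,PS=0
  L1 @0x2D[26] → 0x69000  P=0,RW=0,US=0,PS=0
  → PAGE_NOT_PRESENT  (2 entries read)
#2 VA=0x361F202 (r,kernel):
  TLB hit vpn=0x361F → PA=0x2A202
#3 VA=0x16006BE (w,kernel):
  L0 @0x28[11] → 0x18006  P=0,RW=1,US=1,PS=0
  → PAGE_NOT_PRESENT  (1 entries read)
#4 VA=0x180CA8E (r,kernel):
  L0 @0x28[12] → 0x2E007  P=1,RW=1,US=1,PS=0
  L1 @0x2E[12] → 0x30007  P=1,RW=1,US=1,PS=0
  → PA=0x30A8E  (2 entries read)

Access #0 PA: 0x2A202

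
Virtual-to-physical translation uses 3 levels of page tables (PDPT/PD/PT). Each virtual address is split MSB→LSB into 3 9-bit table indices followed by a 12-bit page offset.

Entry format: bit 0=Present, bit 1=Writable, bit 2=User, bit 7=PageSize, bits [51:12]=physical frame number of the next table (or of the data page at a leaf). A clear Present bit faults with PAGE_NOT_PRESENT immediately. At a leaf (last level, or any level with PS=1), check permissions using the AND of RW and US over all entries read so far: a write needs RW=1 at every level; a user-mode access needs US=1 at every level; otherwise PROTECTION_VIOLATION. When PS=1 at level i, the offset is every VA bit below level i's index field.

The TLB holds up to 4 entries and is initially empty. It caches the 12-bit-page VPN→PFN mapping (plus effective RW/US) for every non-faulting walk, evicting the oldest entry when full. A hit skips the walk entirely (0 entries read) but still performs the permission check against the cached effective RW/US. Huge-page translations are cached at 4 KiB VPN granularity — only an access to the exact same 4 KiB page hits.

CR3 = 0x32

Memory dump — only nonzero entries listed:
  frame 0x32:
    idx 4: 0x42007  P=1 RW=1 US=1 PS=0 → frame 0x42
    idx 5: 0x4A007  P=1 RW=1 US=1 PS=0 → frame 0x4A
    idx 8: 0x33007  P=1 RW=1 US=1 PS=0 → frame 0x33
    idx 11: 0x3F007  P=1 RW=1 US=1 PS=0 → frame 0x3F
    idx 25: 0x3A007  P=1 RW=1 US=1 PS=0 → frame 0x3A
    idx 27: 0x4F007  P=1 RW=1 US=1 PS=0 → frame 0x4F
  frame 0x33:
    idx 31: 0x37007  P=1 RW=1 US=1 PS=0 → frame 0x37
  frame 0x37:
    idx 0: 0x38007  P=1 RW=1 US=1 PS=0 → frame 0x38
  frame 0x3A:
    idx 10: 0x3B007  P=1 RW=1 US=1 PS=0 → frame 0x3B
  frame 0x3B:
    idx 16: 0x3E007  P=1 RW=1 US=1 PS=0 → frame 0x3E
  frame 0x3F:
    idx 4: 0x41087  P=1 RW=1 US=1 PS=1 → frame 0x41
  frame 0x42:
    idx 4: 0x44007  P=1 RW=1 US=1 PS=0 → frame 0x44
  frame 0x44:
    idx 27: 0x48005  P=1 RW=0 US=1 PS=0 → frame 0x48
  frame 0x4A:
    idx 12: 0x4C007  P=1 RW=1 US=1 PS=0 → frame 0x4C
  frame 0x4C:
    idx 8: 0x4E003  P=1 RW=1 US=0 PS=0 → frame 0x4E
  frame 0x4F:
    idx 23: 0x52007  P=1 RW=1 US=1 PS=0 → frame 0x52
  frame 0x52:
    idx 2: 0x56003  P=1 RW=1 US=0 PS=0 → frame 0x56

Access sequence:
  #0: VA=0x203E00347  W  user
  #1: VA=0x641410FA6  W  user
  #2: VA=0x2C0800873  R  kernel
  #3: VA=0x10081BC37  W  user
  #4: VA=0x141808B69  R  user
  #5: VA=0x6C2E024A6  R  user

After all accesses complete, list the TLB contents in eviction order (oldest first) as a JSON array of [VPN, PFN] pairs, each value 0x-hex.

Walk each access:
#0 VA=0x203E00347 (w,user):
  L0: frame=0x32 idx=8 entry=0x33007 [P=1 RW=1 US=1 PS=0]
  L1: frame=0x33 idx=31 entry=0x37007 [P=1 RW=1 US=1 PS=0]
  L2: frame=0x37 idx=0 entry=0x38007 [P=1 RW=1 US=1 PS=0]
  → PA=0x38347  (3 entries read)
#1 VA=0x641410FA6 (w,user):
  L0: frame=0x32 idx=25 entry=0x3A007 [P=1 RW=1 US=1 PS=0]
  L1: frame=0x3A idx=10 entry=0x3B007 [P=1 RW=1 US=1 PS=0]
  L2: frame=0x3B idx=16 entry=0x3E007 [P=1 RW=1 US=1 PS=0]
  → PA=0x3EFA6  (3 entries read)
#2 VA=0x2C0800873 (r,kernel):
  L0: frame=0x32 idx=11 entry=0x3F007 [P=1 RW=1 US=1 PS=0]
  L1: frame=0x3F idx=4 entry=0x41087 [P=1 RW=1 US=1 PS=1]
  → PA=0x41873 (huge @L1)  (2 entries read)
#3 VA=0x10081BC37 (w,user):
  L0: frame=0x32 idx=4 entry=0x42007 [P=1 RW=1 US=1 PS=0]
  L1: frame=0x42 idx=4 entry=0x44007 [P=1 RW=1 US=1 PS=0]
  L2: frame=0x44 idx=27 entry=0x48005 [P=1 RW=0 US=1 PS=0]
  → PROTECTION_VIOLATION  (3 entries read)
#4 VA=0x141808B69 (r,user):
  L0: frame=0x32 idx=5 entry=0x4A007 [P=1 RW=1 US=1 PS=0]
  L1: frame=0x4A idx=12 entry=0x4C007 [P=1 RW=1 US=1 PS=0]
  L2: frame=0x4C idx=8 entry=0x4E003 [P=1 RW=1 US=0 PS=0]
  → PROTECTION_VIOLATION  (3 entries read)
#5 VA=0x6C2E024A6 (r,user):
  L0: frame=0x32 idx=27 entry=0x4F007 [P=1 RW=1 US=1 PS=0]
  L1: frame=0x4F idx=23 entry=0x52007 [P=1 RW=1 US=1 PS=0]
  L2: frame=0x52 idx=2 entry=0x56003 [P=1 RW=1 US=0 PS=0]
  → PROTECTION_VIOLATION  (3 entries read)

TLB: [["0x203E00", "0x38"], ["0x641410", "0x3E"], ["0x2C0800", "0x41"]]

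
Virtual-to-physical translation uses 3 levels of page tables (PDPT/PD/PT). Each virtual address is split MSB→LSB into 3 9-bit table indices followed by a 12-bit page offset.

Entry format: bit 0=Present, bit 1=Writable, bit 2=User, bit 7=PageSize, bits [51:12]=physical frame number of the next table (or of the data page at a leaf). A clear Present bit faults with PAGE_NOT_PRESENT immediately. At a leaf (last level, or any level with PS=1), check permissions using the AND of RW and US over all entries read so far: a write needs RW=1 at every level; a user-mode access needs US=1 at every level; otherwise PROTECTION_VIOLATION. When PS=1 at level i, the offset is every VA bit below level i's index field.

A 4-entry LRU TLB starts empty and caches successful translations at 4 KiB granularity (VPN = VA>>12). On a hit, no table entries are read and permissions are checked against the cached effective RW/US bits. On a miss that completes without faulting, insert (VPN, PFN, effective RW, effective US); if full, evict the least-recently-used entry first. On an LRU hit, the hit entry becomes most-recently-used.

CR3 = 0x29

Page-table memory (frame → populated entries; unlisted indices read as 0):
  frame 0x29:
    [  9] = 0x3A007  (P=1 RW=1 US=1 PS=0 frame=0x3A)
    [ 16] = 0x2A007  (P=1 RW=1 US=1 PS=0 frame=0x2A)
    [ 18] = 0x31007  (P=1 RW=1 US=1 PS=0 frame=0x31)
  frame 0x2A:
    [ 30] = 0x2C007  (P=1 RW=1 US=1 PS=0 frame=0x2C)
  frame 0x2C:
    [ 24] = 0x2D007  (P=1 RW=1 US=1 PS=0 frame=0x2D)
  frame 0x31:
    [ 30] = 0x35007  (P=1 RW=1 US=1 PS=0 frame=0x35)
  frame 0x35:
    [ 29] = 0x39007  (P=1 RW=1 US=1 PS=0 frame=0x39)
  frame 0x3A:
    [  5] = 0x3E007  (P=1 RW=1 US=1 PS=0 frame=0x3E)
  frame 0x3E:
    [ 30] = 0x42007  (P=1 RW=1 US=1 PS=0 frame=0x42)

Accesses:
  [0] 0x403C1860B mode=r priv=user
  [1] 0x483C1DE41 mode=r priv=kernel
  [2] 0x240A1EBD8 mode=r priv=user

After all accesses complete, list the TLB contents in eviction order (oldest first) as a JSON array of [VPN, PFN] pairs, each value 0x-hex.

Walk each access:
#0 VA=0x403C1860B (r,user):
  L0: frame=0x29 idx=16 entry=0x2A007 [P=1 RW=1 US=1 PS=0]
  L1: frame=0x2A idx=30 entry=0x2C007 [P=1 RW=1 US=1 PS=0]
  L2: frame=0x2C idx=24 entry=0x2D007 [P=1 RW=1 US=1 PS=0]
  → PA=0x2D60B  (3 entries read)
#1 VA=0x483C1DE41 (r,kernel):
  L0: frame=0x29 idx=18 entry=0x31007 [P=1 RW=1 US=1 PS=0]
  L1: frame=0x31 idx=30 entry=0x35007 [P=1 RW=1 US=1 PS=0]
  L2: frame=0x35 idx=29 entry=0x39007 [P=1 RW=1 US=1 PS=0]
  → PA=0x39E41  (3 entries read)
#2 VA=0x240A1EBD8 (r,user):
  L0: frame=0x29 idx=9 entry=0x3A007 [P=1 RW=1 US=1 PS=0]
  L1: frame=0x3A idx=5 entry=0x3E007 [P=1 RW=1 US=1 PS=0]
  L2: frame=0x3E idx=30 entry=0x42007 [P=1 RW=1 US=1 PS=0]
  → PA=0x42BD8  (3 entries read)

TLB: [["0x403C18", "0x2D"], ["0x483C1D", "0x39"], ["0x240A1E", "0x42"]]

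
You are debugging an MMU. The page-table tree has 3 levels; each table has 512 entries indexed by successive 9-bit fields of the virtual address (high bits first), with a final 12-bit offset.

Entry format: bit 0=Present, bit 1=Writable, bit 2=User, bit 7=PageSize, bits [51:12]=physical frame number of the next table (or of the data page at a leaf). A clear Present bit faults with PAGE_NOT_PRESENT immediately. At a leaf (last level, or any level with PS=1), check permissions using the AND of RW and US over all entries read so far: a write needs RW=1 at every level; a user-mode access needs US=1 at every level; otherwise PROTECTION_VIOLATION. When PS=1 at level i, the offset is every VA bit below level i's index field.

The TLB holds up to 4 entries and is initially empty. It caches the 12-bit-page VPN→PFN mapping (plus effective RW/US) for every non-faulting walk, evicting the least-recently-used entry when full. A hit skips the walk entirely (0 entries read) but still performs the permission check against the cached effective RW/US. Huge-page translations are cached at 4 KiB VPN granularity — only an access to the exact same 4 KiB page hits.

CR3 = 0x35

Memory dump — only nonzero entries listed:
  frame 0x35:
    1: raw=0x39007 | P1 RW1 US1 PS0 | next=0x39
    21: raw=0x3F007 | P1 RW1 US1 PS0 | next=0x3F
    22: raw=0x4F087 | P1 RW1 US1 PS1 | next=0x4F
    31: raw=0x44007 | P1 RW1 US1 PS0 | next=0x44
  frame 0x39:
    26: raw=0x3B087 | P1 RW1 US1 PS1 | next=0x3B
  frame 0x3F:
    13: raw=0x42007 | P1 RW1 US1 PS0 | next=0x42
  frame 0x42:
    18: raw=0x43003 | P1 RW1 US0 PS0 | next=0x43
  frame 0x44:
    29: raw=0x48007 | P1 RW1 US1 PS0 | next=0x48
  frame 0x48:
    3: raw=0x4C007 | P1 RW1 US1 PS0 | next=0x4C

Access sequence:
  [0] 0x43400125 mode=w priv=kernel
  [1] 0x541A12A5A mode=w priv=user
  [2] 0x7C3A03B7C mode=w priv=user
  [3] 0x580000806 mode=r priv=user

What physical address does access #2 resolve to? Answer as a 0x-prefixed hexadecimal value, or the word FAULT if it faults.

Trace:
#0 VA=0x43400125 (w,kernel):
  lvl0: tbl 0x35, slot 1 ⇒ 0x39007 (P1/RW1/US1/PS0)
  lvl1: tbl 0x39, slot 26 ⇒ 0x3B087 (P1/RW1/US1/PS1)
  ✓ 0x3B125 (huge @L1)  — 2 lookups
#1 VA=0x541A12A5A (w,user):
  lvl0: tbl 0x35, slot 21 ⇒ 0x3F007 (P1/RW1/US1/PS0)
  lvl1: tbl 0x3F, slot 13 ⇒ 0x42007 (P1/RW1/US1/PS0)
  lvl2: tbl 0x42, slot 18 ⇒ 0x43003 (P1/RW1/US0/PS0)
  ⇒ fault: PROTECTION_VIOLATION  — 3 lookups
#2 VA=0x7C3A03B7C (w,user):
  lvl0: tbl 0x35, slot 31 ⇒ 0x44007 (P1/RW1/US1/PS0)
  lvl1: tbl 0x44, slot 29 ⇒ 0x48007 (P1/RW1/US1/PS0)
  lvl2: tbl 0x48, slot 3 ⇒ 0x4C007 (P1/RW1/US1/PS0)
  ✓ 0x4CB7C  — 3 lookups
#3 VA=0x580000806 (r,user):
  lvl0: tbl 0x35, slot 22 ⇒ 0x4F087 (P1/RW1/US1/PS1)
  ✓ 0x4F806 (huge @L0)  — 1 lookups

Access #2 PA: 0x4CB7C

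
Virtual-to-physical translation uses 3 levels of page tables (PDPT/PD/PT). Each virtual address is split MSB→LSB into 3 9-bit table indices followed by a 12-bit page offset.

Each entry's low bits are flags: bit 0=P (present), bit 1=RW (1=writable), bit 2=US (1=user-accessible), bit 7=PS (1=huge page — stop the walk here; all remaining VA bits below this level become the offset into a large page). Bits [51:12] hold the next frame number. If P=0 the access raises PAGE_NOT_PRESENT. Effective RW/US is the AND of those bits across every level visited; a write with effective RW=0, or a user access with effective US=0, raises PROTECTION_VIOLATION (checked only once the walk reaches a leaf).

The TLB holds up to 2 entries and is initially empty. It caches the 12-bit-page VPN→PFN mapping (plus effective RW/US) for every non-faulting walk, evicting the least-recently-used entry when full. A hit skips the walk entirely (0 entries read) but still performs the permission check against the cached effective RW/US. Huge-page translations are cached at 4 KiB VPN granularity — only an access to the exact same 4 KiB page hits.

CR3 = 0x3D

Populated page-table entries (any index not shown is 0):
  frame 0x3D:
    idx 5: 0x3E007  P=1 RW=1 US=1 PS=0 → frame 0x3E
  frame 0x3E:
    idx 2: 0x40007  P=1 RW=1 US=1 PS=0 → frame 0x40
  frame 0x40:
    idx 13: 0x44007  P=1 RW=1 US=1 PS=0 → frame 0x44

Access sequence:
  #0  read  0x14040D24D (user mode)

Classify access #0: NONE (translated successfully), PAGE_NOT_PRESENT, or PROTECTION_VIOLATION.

Per-access translation:
#0 VA=0x14040D24D (r,user):
  [0] read 0x3D idx=5: raw=0x3E007 flags P=1 W=1 U=1 S=0
  [1] read 0x3E idx=2: raw=0x40007 flags P=1 W=1 U=1 S=0
  [2] read 0x40 idx=13: raw=0x44007 flags P=1 W=1 U=1 S=0
  ✓ 0x4424D  — 3 lookups

Access #0 fault: NONE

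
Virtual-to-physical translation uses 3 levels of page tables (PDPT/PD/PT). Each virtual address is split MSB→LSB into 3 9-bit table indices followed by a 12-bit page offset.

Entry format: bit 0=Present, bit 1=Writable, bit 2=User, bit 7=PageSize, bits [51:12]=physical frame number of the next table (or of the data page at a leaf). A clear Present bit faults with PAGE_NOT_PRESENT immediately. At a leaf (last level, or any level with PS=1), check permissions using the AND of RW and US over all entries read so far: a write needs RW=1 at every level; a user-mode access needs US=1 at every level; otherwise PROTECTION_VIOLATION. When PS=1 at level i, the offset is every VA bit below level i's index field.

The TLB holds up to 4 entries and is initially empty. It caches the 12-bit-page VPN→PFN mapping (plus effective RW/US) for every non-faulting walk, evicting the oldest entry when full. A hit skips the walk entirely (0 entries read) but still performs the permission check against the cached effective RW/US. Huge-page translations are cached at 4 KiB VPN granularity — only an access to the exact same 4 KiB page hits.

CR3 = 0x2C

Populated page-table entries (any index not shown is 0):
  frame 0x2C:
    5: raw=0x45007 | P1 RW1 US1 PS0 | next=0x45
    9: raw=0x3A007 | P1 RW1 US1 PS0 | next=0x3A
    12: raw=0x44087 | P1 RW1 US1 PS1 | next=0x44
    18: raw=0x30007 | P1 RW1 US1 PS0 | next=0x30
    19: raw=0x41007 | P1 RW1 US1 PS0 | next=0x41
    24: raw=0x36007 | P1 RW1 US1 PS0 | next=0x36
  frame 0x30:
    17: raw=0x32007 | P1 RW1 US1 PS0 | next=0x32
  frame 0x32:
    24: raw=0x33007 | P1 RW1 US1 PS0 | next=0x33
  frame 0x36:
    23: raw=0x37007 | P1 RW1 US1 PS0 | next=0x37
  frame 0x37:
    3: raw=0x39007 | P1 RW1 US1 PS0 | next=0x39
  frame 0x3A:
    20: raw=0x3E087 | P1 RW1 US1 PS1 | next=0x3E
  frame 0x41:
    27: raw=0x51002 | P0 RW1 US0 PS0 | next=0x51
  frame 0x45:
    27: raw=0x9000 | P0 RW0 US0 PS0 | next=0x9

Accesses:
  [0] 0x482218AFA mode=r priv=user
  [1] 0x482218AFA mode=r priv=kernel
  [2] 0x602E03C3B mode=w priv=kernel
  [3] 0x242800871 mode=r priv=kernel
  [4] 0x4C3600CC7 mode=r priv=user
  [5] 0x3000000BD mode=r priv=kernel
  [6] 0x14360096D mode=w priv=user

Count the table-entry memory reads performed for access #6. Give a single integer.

Trace:
#0 VA=0x482218AFA (r,user):
  L0: frame=0x2C idx=18 entry=0x30007 [P=1 RW=1 US=1 PS=0]
  L1: frame=0x30 idx=17 entry=0x32007 [P=1 RW=1 US=1 PS=0]
  L2: frame=0x32 idx=24 entry=0x33007 [P=1 RW=1 US=1 PS=0]
  → PA=0x33AFA  (3 entries read)
#1 VA=0x482218AFA (r,kernel):
  TLB hit vpn=0x482218 → PA=0x33AFA
#2 VA=0x602E03C3B (w,kernel):
  L0: frame=0x2C idx=24 entry=0x36007 [P=1 RW=1 US=1 PS=0]
  L1: frame=0x36 idx=23 entry=0x37007 [P=1 RW=1 US=1 PS=0]
  L2: frame=0x37 idx=3 entry=0x39007 [P=1 RW=1 US=1 PS=0]
  → PA=0x39C3B  (3 entries read)
#3 VA=0x242800871 (r,kernel):
  L0: frame=0x2C idx=9 entry=0x3A007 [P=1 RW=1 US=1 PS=0]
  L1: frame=0x3A idx=20 entry=0x3E087 [P=1 RW=1 US=1 PS=1]
  → PA=0x3E871 (huge @L1)  (2 entries read)
#4 VA=0x4C3600CC7 (r,user):
  L0: frame=0x2C idx=19 entry=0x41007 [P=1 RW=1 US=1 PS=0]
  L1: frame=0x41 idx=27 entry=0x51002 [P=0 RW=1 US=0 PS=0]
  → PAGE_NOT_PRESENT  (2 entries read)
#5 VA=0x3000000BD (r,kernel):
  L0: frame=0x2C idx=12 entry=0x44087 [P=1 RW=1 US=1 PS=1]
  → PA=0x440BD (huge @L0)  (1 entries read)
#6 VA=0x14360096D (w,user):
  L0: frame=0x2C idx=5 entry=0x45007 [P=1 RW=1 US=1 PS=0]
  L1: frame=0x45 idx=27 entry=0x9000 [P=0 RW=0 US=0 PS=0]
  → PAGE_NOT_PRESENT  (2 entries read)

Entries read for #6: 2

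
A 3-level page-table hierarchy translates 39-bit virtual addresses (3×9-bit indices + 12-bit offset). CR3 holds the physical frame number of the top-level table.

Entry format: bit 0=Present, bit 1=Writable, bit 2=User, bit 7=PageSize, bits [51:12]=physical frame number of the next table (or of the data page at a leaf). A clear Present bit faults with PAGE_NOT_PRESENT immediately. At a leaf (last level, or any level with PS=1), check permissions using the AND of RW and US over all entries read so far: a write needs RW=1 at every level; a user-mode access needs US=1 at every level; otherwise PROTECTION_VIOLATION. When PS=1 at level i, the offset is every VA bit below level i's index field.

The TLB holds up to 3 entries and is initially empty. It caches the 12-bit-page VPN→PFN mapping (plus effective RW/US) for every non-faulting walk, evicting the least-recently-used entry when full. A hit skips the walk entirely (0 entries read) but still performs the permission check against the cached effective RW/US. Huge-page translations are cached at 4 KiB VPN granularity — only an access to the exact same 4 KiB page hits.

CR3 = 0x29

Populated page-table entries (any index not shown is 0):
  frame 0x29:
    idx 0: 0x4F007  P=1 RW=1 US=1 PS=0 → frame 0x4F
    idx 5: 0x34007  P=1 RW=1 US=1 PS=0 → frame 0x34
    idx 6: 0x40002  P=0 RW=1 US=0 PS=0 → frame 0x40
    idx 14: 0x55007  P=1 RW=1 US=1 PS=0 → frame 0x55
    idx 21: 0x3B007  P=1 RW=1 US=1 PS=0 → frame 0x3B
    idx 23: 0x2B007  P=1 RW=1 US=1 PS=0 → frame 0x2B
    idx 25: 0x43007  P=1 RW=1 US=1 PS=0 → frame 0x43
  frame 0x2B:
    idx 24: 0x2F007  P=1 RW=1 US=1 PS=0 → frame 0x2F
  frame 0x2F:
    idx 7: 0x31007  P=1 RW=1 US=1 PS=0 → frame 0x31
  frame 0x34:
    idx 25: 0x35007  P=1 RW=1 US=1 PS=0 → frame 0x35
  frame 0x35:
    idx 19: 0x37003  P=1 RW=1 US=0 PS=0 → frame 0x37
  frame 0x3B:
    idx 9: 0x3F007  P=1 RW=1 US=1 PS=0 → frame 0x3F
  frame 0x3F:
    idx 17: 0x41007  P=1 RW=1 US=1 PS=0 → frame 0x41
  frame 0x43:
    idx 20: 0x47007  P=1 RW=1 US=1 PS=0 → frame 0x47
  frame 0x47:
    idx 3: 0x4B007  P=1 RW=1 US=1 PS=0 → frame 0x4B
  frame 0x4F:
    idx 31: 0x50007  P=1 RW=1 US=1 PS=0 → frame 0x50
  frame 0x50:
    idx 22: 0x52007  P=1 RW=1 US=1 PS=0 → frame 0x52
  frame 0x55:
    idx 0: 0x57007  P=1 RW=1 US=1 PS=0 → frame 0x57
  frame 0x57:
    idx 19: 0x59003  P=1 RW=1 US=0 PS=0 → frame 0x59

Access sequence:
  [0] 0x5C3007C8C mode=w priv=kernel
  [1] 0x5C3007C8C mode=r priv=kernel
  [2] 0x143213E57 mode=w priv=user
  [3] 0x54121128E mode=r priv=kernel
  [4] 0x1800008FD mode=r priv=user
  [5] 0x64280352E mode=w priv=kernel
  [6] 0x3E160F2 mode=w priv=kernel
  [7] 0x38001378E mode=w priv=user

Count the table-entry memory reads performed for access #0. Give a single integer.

Trace:
#0 VA=0x5C3007C8C (w,kernel):
  L0: frame=0x29 idx=23 entry=0x2B007 [P=1 RW=1 US=1 PS=0]
  L1: frame=0x2B idx=24 entry=0x2F007 [P=1 RW=1 US=1 PS=0]
  L2: frame=0x2F idx=7 entry=0x31007 [P=1 RW=1 US=1 PS=0]
  → PA=0x31C8C  (3 entries read)
#1 VA=0x5C3007C8C (r,kernel):
  TLB hit vpn=0x5C3007 → PA=0x31C8C
#2 VA=0x143213E57 (w,user):
  L0: frame=0x29 idx=5 entry=0x34007 [P=1 RW=1 US=1 PS=0]
  L1: frame=0x34 idx=25 entry=0x35007 [P=1 RW=1 US=1 PS=0]
  L2: frame=0x35 idx=19 entry=0x37003 [P=1 RW=1 US=0 PS=0]
  ⇒ fault: PROTECTION_VIOLATION  — 3 lookups
#3 VA=0x54121128E (r,kernel):
  L0: frame=0x29 idx=21 entry=0x3B007 [P=1 RW=1 US=1 PS=0]
  L1: frame=0x3B idx=9 entry=0x3F007 [P=1 RW=1 US=1 PS=0]
  L2: frame=0x3F idx=17 entry=0x41007 [P=1 RW=1 US=1 PS=0]
  → PA=0x4128E  (3 entries read)
#4 VA=0x1800008FD (r,user):
  L0: frame=0x29 idx=6 entry=0x40002 [P=0 RW=1 US=0 PS=0]
  ⇒ fault: PAGE_NOT_PRESENT  — 1 lookups
#5 VA=0x64280352E (w,kernel):
  L0: frame=0x29 idx=25 entry=0x43007 [P=1 RW=1 US=1 PS=0]
  L1: frame=0x43 idx=20 entry=0x47007 [P=1 RW=1 US=1 PS=0]
  L2: frame=0x47 idx=3 entry=0x4B007 [P=1 RW=1 US=1 PS=0]
  → PA=0x4B52E  (3 entries read)
#6 VA=0x3E160F2 (w,kernel):
  L0: frame=0x29 idx=0 entry=0x4F007 [P=1 RW=1 US=1 PS=0]
  L1: frame=0x4F idx=31 entry=0x50007 [P=1 RW=1 US=1 PS=0]
  L2: frame=0x50 idx=22 entry=0x52007 [P=1 RW=1 US=1 PS=0]
  → PA=0x520F2  (3 entries read)
#7 VA=0x38001378E (w,user):
  L0: frame=0x29 idx=14 entry=0x55007 [P=1 RW=1 US=1 PS=0]
  L1: frame=0x55 idx=0 entry=0x57007 [P=1 RW=1 US=1 PS=0]
  L2: frame=0x57 idx=19 entry=0x59003 [P=1 RW=1 US=0 PS=0]
  ⇒ fault: PROTECTION_VIOLATION  — 3 lookups

Entries read for #0: 3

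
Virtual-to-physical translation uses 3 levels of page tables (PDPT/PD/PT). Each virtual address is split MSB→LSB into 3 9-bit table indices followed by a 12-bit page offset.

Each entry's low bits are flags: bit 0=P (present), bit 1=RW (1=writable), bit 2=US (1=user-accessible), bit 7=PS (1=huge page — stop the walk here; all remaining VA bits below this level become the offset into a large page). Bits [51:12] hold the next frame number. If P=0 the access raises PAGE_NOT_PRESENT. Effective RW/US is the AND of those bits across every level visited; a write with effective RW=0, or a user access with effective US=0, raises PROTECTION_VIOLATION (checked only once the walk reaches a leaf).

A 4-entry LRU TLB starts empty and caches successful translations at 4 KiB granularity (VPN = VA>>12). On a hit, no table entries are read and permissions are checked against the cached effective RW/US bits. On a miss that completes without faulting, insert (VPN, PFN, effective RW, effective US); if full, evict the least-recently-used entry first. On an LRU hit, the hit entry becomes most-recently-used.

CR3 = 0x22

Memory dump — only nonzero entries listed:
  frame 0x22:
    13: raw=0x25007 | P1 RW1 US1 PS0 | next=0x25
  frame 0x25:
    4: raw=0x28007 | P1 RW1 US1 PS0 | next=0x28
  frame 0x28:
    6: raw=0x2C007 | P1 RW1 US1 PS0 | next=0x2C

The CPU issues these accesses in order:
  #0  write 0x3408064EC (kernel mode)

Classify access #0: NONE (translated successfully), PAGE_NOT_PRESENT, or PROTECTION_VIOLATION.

Trace:
#0 VA=0x3408064EC (w,kernel):
  [0] read 0x22 idx=13: raw=0x25007 flags P=1 W=1 U=1 S=0
  [1] read 0x25 idx=4: raw=0x28007 flags P=1 W=1 U=1 S=0
  [2] read 0x28 idx=6: raw=0x2C007 flags P=1 W=1 U=1 S=0
  ⇒ phys 0x2C4EC  [3 reads]

Access #0 fault: NONE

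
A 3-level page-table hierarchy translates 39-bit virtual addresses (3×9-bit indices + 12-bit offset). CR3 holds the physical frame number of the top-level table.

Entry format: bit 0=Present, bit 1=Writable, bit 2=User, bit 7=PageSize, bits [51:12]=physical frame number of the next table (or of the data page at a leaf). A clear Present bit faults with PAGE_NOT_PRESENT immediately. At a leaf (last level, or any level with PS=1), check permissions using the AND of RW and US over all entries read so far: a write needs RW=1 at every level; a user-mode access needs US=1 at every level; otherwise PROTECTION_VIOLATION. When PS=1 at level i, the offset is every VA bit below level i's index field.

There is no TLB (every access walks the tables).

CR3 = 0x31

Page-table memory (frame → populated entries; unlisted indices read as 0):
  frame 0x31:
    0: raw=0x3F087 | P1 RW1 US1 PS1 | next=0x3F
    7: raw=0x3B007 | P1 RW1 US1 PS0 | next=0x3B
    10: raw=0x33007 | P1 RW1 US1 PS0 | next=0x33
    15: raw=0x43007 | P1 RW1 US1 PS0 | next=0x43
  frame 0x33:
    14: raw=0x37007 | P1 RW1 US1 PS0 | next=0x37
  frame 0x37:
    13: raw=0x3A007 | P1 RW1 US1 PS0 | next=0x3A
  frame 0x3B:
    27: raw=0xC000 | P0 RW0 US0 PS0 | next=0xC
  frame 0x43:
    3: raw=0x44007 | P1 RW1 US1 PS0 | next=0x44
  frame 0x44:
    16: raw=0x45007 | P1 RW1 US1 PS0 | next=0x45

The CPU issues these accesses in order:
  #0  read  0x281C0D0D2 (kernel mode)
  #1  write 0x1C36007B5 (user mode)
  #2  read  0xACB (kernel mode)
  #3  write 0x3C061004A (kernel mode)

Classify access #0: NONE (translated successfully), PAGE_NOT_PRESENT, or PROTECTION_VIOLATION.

Trace:
#0 VA=0x281C0D0D2 (r,kernel):
  L0: frame=0x31 idx=10 entry=0x33007 [P=1 RW=1 US=1 PS=0]
  L1: frame=0x33 idx=14 entry=0x37007 [P=1 RW=1 US=1 PS=0]
  L2: frame=0x37 idx=13 entry=0x3A007 [P=1 RW=1 US=1 PS=0]
  ✓ 0x3A0D2  — 3 lookups
#1 VA=0x1C36007B5 (w,user):
  L0: frame=0x31 idx=7 entry=0x3B007 [P=1 RW=1 US=1 PS=0]
  L1: frame=0x3B idx=27 entry=0xC000 [P=0 RW=0 US=0 PS=0]
  ⇒ fault: PAGE_NOT_PRESENT  — 2 lookups
#2 VA=0xACB (r,kernel):
  L0: frame=0x31 idx=0 entry=0x3F087 [P=1 RW=1 US=1 PS=1]
  ✓ 0x3FACB (huge @L0)  — 1 lookups
#3 VA=0x3C061004A (w,kernel):
  L0: frame=0x31 idx=15 entry=0x43007 [P=1 RW=1 US=1 PS=0]
  L1: frame=0x43 idx=3 entry=0x44007 [P=1 RW=1 US=1 PS=0]
  L2: frame=0x44 idx=16 entry=0x45007 [P=1 RW=1 US=1 PS=0]
  ✓ 0x4504A  — 3 lookups

Access #0 fault: NONE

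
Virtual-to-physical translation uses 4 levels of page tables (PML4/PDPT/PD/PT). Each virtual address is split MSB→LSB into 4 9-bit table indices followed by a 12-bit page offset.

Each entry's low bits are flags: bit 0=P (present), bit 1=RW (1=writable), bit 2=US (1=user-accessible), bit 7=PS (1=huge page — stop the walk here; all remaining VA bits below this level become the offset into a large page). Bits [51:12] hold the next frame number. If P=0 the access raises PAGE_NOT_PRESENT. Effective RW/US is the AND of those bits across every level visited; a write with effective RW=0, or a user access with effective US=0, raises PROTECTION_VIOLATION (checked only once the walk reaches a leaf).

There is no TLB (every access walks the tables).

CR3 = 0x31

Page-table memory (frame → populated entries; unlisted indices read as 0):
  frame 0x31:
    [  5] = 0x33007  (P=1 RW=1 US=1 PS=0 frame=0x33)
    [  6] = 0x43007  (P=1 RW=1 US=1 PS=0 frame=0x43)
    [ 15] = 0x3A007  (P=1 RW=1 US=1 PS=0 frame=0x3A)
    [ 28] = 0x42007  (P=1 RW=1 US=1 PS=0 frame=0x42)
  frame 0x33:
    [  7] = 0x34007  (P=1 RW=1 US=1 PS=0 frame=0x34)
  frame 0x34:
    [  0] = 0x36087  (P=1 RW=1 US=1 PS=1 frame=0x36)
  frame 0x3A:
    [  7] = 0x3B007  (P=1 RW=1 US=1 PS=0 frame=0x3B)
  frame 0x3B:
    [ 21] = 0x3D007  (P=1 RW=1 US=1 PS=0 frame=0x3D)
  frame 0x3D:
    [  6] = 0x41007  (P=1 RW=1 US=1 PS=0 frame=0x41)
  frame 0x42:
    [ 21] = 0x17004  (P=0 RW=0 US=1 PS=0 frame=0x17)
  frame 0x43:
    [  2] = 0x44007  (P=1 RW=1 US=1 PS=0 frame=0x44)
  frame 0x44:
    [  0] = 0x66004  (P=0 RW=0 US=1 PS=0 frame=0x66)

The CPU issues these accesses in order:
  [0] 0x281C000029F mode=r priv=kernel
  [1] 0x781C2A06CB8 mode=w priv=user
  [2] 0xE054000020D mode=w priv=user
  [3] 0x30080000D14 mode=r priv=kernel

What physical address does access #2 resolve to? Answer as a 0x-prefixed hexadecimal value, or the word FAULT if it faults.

Walk each access:
#0 VA=0x281C000029F (r,kernel):
  L0: frame=0x31 idx=5 entry=0x33007 [P=1 RW=1 US=1 PS=0]
  L1: frame=0x33 idx=7 entry=0x34007 [P=1 RW=1 US=1 PS=0]
  L2: frame=0x34 idx=0 entry=0x36087 [P=1 RW=1 US=1 PS=1]
  ✓ 0x3629F (huge @L2)  — 3 lookups
#1 VA=0x781C2A06CB8 (w,user):
  L0: frame=0x31 idx=15 entry=0x3A007 [P=1 RW=1 US=1 PS=0]
  L1: frame=0x3A idx=7 entry=0x3B007 [P=1 RW=1 US=1 PS=0]
  L2: frame=0x3B idx=21 entry=0x3D007 [P=1 RW=1 US=1 PS=0]
  L3: frame=0x3D idx=6 entry=0x41007 [P=1 RW=1 US=1 PS=0]
  ✓ 0x41CB8  — 4 lookups
#2 VA=0xE054000020D (w,user):
  L0: frame=0x31 idx=28 entry=0x42007 [P=1 RW=1 US=1 PS=0]
  L1: frame=0x42 idx=21 entry=0x17004 [P=0 RW=0 US=1 PS=0]
  ✗ PAGE_NOT_PRESENT  [2 reads]
#3 VA=0x30080000D14 (r,kernel):
  L0: frame=0x31 idx=6 entry=0x43007 [P=1 RW=1 US=1 PS=0]
  L1: frame=0x43 idx=2 entry=0x44007 [P=1 RW=1 US=1 PS=0]
  L2: frame=0x44 idx=0 entry=0x66004 [P=0 RW=0 US=1 PS=0]
  ✗ PAGE_NOT_PRESENT  [3 reads]

Access #2 PA: FAULT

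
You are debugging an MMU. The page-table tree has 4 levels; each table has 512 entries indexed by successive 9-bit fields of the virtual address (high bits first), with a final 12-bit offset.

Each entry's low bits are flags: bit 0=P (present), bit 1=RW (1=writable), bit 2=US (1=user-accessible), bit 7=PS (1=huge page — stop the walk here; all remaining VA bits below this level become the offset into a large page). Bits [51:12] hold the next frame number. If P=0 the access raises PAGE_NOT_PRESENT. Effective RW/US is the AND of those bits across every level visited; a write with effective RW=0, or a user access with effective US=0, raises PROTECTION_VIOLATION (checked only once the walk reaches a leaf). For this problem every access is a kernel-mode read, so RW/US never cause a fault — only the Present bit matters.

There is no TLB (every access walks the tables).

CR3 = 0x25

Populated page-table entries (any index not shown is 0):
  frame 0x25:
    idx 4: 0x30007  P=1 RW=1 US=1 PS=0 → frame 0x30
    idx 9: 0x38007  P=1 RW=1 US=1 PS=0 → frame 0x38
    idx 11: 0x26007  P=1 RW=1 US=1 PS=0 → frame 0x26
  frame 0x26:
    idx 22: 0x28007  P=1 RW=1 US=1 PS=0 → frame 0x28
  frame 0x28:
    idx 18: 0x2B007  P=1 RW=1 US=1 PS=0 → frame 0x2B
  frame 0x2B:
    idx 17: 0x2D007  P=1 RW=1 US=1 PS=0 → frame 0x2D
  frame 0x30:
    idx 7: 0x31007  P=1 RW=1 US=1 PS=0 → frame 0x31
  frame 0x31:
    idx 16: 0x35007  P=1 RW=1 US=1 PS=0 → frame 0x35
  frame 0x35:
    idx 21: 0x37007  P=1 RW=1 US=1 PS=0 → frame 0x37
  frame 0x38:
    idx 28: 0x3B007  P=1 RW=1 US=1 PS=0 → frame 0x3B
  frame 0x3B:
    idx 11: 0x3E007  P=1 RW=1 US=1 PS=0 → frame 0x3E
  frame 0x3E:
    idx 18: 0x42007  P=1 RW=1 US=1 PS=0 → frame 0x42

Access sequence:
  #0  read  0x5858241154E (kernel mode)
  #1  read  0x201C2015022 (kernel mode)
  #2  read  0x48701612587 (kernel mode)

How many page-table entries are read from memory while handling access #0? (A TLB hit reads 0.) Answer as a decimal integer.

Per-access translation:
#0 VA=0x5858241154E (r,kernel):
  L0 @0x25[11] → 0x26007  P=1,RW=1,US=1,PS=0
  L1 @0x26[22] → 0x28007  P=1,RW=1,US=1,PS=0
  L2 @0x28[18] → 0x2B007  P=1,RW=1,US=1,PS=0
  L3 @0x2B[17] → 0x2D007  P=1,RW=1,US=1,PS=0
  ✓ 0x2D54E  — 4 lookups
#1 VA=0x201C2015022 (r,kernel):
  L0 @0x25[4] → 0x30007  P=1,RW=1,US=1,PS=0
  L1 @0x30[7] → 0x31007  P=1,RW=1,US=1,PS=0
  L2 @0x31[16] → 0x35007  P=1,RW=1,US=1,PS=0
  L3 @0x35[21] → 0x37007  P=1,RW=1,US=1,PS=0
  ✓ 0x37022  — 4 lookups
#2 VA=0x48701612587 (r,kernel):
  L0 @0x25[9] → 0x38007  P=1,RW=1,US=1,PS=0
  L1 @0x38[28] → 0x3B007  P=1,RW=1,US=1,PS=0
  L2 @0x3B[11] → 0x3E007  P=1,RW=1,US=1,PS=0
  L3 @0x3E[18] → 0x42007  P=1,RW=1,US=1,PS=0
  ✓ 0x42587  — 4 lookups

Entries read for #0: 4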